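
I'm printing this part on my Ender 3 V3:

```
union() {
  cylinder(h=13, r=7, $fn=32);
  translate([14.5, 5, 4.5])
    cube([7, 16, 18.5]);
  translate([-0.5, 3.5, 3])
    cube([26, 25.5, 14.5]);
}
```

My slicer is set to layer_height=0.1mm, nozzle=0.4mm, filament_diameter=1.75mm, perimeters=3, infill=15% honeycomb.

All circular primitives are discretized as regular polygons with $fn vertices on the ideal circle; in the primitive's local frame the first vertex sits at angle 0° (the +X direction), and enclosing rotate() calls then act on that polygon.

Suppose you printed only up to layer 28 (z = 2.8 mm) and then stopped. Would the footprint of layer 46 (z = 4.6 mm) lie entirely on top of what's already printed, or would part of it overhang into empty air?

part overhangs

Compare the two slices. At z = 2.8: the cylinder: section is a regular 32-gon, circumradius r=7 (area = (32/2)·7.000²·sin(360°/32) = 152.95 mm²); the cube at (14.5, 5) is not intersected at this z (z outside [4.5, 23]); the cube at (-0.5, 3.5) is not intersected at this z (z outside [3, 17.5]); Taking the union: only the r=7 cylinder is present, so the union is just that shape — area = 152.95 mm². At z = 4.6: the r=7 cylinder gives a regular 32-gon of circumradius 7 (constant along its height) (area = (32/2)·7.000²·sin(360°/32) = 152.95 mm²); the cube at (14.5, 5) is present — its section is the full 7×16 rectangle (area 112.00 mm²); the cube at (-0.5, 3.5) is present — its section is the full 26×25.5 rectangle (area 663.00 mm²); Merging all regions: the regions partially overlap — summed areas 927.95 mm² minus the doubly-counted overlap 128.62 mm² gives 799.33 mm² — area = 799.33 mm². Checking containment: at z = 4.6 the cross-section extends beyond the z = 2.8 cross-section by about 646.38 mm².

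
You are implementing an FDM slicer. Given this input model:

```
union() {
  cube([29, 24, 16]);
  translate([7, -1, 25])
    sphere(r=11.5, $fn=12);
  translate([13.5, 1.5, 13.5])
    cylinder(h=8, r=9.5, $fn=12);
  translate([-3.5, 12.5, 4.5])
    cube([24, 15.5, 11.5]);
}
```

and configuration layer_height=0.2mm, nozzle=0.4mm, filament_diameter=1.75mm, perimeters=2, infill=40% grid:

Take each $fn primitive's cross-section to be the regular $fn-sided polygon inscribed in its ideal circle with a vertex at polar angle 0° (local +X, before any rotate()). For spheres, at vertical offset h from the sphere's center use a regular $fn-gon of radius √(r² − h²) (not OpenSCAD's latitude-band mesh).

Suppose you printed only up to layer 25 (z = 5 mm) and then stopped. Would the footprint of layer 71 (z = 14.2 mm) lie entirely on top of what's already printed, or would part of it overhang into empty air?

Compare the two slices. At z = 5: the 29×24 cube contributes its full rectangle (area 696.00 mm²); the sphere at (7, -1) does not reach this height (|z−center|=20.000 > r=11.5); the cylinder at (13.5, 1.5) is not intersected at this z (z outside [13.5, 21.5]); the cube at (-3.5, 12.5) is present — its section is the full 24×15.5 rectangle (area 372.00 mm²); Merging all regions: the regions partially overlap — summed areas 1068.00 mm² minus the doubly-counted overlap 235.75 mm² gives 832.25 mm² — area = 832.25 mm². At z = 14.2: the 29×24 cube contributes its full rectangle (area 696.00 mm²); the r=11.5 sphere at (7, -1) contributes a regular 12-gon of circumradius √(11.5²−10.8²) = 3.951 (area = (12/2)·3.951²·sin(360°/12) = 46.83 mm²); the r=9.5 cylinder at (13.5, 1.5) gives a regular 12-gon of circumradius 9.5 (constant along its height) (area = (12/2)·9.500²·sin(360°/12) = 270.75 mm²); the cube at (-3.5, 12.5) (footprint 24×15.5) is included at this height (area 372.00 mm²); Merging all regions: the regions partially overlap — summed areas 1385.58 mm² minus the doubly-counted overlap 438.85 mm² gives 946.73 mm² — area = 946.73 mm². Checking containment: at z = 14.2 the cross-section extends beyond the z = 5 cross-section by about 114.48 mm².

part overhangs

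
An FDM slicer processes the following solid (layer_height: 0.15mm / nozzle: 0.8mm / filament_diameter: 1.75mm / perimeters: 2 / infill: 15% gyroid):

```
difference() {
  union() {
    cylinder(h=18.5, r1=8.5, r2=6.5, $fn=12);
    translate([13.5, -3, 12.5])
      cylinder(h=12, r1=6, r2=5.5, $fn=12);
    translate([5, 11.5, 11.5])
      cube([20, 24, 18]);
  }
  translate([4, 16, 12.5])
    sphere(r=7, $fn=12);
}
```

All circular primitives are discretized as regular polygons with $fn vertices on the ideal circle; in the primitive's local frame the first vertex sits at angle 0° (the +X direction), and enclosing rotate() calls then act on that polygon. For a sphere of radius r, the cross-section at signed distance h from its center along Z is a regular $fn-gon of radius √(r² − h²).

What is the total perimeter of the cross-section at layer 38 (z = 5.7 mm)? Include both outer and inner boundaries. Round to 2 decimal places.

48.97 mm

At z = 5.7 mm: the cone contributes a regular 12-gon of circumradius 7.884 (interpolated between r1=8.5 and r2=6.5 at t=0.308) (perimeter = 2·12·7.884·sin(180°/12) = 48.97 mm); the cone at (13.5, -3) does not reach this height (z outside [12.5, 24.5]); the cube at (5, 11.5) does not reach this height (z outside [11.5, 29.5]); Combining (union): only the cone is present, so the union is just that shape — boundary = 48.97 mm; the r=7 sphere at (4, 16) slices to a regular 12-gon of circumradius 1.661 (√(r²−h²) with h=6.8 from center) (perimeter = 2·12·1.661·sin(180°/12) = 10.32 mm); Taking the first minus the rest: starting from the result so far, the r=7 sphere at (4, 16) misses the remaining region (no effect) — boundary = 48.97 mm. Overall, the cross-section is a single solid region. Total boundary length (outer) = 48.97 mm.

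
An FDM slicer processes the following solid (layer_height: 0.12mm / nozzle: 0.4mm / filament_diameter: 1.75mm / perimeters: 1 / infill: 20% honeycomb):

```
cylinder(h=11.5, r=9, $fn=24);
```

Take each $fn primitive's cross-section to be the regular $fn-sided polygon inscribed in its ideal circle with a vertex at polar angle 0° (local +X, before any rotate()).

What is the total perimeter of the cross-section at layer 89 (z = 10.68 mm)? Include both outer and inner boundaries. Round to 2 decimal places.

At z = 10.68 mm: the r=9 cylinder contributes a regular 24-gon of circumradius 9 (perimeter = 2·24·9.000·sin(180°/24) = 56.39 mm). Overall, the cross-section is a single solid region. Total boundary length (outer) = 56.39 mm.

56.39 mm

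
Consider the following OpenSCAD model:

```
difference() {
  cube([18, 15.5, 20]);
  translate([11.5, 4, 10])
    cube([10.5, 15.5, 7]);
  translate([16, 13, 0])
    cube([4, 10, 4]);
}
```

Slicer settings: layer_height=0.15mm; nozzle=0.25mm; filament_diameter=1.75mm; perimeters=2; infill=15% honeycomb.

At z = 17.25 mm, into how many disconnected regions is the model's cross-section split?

1

At z = 17.25 mm: the 18×15.5 cube contributes its full rectangle; the cube at (11.5, 4) is absent (z outside [10, 17]); the cube at (16, 13) is absent (z outside [0, 4]); After the difference (first − rest): none of the subtracted shapes is present at this height, so the 18×15.5 cube is unchanged — 1 connected region. The result has 1 disconnected region.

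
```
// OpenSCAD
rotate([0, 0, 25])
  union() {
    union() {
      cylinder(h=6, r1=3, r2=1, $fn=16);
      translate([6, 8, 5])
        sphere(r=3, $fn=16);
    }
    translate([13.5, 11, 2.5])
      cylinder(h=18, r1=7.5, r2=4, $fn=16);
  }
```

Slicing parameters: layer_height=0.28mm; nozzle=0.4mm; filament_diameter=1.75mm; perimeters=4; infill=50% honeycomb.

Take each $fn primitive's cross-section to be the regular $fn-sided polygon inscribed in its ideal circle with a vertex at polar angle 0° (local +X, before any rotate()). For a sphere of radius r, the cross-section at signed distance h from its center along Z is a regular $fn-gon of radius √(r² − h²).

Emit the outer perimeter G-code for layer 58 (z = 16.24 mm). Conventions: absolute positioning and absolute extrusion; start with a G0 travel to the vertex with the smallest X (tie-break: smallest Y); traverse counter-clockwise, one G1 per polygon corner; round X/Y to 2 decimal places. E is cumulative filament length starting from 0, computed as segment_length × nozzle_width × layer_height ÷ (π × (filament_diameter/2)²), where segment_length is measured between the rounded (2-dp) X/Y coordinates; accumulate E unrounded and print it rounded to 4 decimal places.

At z = 16.24 mm: the cone does not reach this height (z outside [0, 6]); the sphere at (6, 8) is not intersected at this z (|z−center|=11.240 > r=3); Merging all regions: nothing is present at this height; the cone at (13.5, 11) (r1=7.5→r2=4) has section circumradius 4.828 here — a regular 16-gon; Merging all regions: only the cone at (13.5, 11) is present, so the union is just that shape — 1 connected region; (rotated 25° about Z; rotation is an isometry so areas/perimeters/island counts are preserved). The outline is a single polygon with 16 vertices. Extrusion per mm of travel: 0.4 × 0.28 / (π × 0.875²) = 0.046564. Accumulating E over each segment gives final E = 1.4038.

G0 X2.76 Y15.46 Z16.24
G1 X3.21 Y13.63 E0.0878
G1 X4.32 Y12.11 E0.1754
G1 X5.93 Y11.14 E0.2629
G1 X7.80 Y10.85 E0.3510
G1 X9.63 Y11.30 E0.4388
G1 X11.15 Y12.41 E0.5264
G1 X12.12 Y14.02 E0.6139
G1 X12.41 Y15.89 E0.7021
G1 X11.96 Y17.72 E0.7898
G1 X10.85 Y19.23 E0.8771
G1 X9.24 Y20.21 E0.9648
G1 X7.38 Y20.50 E1.0525
G1 X5.55 Y20.05 E1.1402
G1 X4.03 Y18.94 E1.2279
G1 X3.05 Y17.33 E1.3157
G1 X2.76 Y15.46 E1.4038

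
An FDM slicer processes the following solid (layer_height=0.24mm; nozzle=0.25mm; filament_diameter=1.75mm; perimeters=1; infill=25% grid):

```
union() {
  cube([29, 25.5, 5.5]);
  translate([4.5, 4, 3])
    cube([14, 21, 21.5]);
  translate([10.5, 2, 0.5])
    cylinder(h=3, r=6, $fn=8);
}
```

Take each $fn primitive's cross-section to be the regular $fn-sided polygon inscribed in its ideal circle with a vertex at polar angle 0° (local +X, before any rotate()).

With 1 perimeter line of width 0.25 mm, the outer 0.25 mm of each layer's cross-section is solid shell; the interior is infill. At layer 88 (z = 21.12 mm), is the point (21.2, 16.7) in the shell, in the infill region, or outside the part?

outside

At z = 21.12 mm: the cube is absent (z outside [0, 5.5]); the cube at (4.5, 4) is present — its section is the full 14×21 rectangle; the cylinder at (10.5, 2) is not intersected at this z (z outside [0.5, 3.5]); Combining (union): only the 14×21 cube at (4.5, 4) is present, so the union is just that shape — 1 connected region. Overall, the cross-section is a single solid region. The nearest boundary edge runs (18.50, 4.00)→(18.50, 25.00); distance from the point to it = 2.70 mm. The point is not inside any of the regions above, so it lies outside the cross-section (2.70 mm from the nearest boundary).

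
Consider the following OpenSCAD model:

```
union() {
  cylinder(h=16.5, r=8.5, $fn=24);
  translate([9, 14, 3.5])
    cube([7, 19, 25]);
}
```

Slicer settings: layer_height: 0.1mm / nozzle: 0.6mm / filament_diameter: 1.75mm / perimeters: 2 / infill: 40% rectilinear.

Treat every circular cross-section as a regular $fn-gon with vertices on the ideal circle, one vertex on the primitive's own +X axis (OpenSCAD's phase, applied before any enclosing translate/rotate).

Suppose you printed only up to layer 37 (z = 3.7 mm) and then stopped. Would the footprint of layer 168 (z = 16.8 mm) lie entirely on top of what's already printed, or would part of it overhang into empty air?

Compare the two slices. At z = 3.7: the r=8.5 cylinder gives a regular 24-gon of circumradius 8.5 (constant along its height) (area = (24/2)·8.500²·sin(360°/24) = 224.40 mm²); the cube at (9, 14) is present — its section is the full 7×19 rectangle (area 133.00 mm²); Taking the union: the 2 present regions are separate (no shared area or edge), so areas and boundary lengths simply add and each stays a separate island — area = 357.40 mm². At z = 16.8: the cylinder is absent (z outside [0, 16.5]); the cube at (9, 14) is present — its section is the full 7×19 rectangle (area 133.00 mm²); Combining (union): only the 7×19 cube at (9, 14) is present, so the union is just that shape — area = 133.00 mm². Checking containment: the cross-section at z = 16.8 is a subset of the cross-section at z = 3.7.

entirely on top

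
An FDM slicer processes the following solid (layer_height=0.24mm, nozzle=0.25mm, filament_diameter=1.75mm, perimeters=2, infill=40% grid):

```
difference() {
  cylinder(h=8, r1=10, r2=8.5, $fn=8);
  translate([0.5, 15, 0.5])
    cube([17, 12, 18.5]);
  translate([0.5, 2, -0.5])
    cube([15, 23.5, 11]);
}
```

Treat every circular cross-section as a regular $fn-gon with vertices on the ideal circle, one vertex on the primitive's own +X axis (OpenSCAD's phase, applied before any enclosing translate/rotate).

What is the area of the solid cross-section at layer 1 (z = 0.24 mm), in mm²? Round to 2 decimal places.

At z = 0.24 mm: the cone: at t=0.030 of its height the radius interpolates to r₁+(r₂−r₁)t = 9.955, giving a regular 8-gon of that circumradius (area = (8/2)·9.955²·sin(360°/8) = 280.30 mm²); the cube at (0.5, 15) is not intersected at this z (z outside [0.5, 19]); the cube at (0.5, 2) (footprint 15×23.5) is included at this height (area 352.50 mm²); After the difference (first − rest): starting from the cone (280.30 mm²), the 15×23.5 cube at (0.5, 2) partially overlaps it — only the 47.07 mm² overlap (of its 352.50 mm²) is removed, clipping the outline — area = 233.23 mm². Overall, the cross-section is a single solid region. Net area = 233.23 mm².

233.23 mm²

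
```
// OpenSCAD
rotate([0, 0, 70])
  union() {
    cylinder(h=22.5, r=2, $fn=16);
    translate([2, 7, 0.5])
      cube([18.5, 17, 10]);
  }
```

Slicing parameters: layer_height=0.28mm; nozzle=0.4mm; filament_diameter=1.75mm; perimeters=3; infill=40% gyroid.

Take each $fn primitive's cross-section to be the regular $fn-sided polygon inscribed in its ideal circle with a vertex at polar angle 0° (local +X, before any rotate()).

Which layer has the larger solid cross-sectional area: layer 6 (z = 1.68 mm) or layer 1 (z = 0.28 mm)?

layer 6 (z = 1.68 mm)

Layer 6 (z = 1.68): the cylinder: section is a regular 16-gon, circumradius r=2 (area = (16/2)·2.000²·sin(360°/16) = 12.25 mm²); the 18.5×17 cube at (2, 7) contributes its full rectangle (area 314.50 mm²); Combining (union): the 2 present regions are separate (no shared area or edge), so areas and boundary lengths simply add and each stays a separate island — area = 326.75 mm²; (whole slice rotated 70° about Z — lengths, areas and connectivity unchanged). So its area = 326.75 mm². Layer 1 (z = 0.28): the r=2 cylinder gives a regular 16-gon of circumradius 2 (constant along its height) (area = (16/2)·2.000²·sin(360°/16) = 12.25 mm²); the cube at (2, 7) does not reach this height (z outside [0.5, 10.5]); Taking the union: only the r=2 cylinder is present, so the union is just that shape — area = 12.25 mm²; (whole slice rotated 70° about Z — lengths, areas and connectivity unchanged). So its area = 12.25 mm². Layer 6 is larger (326.75 vs 12.25 mm²).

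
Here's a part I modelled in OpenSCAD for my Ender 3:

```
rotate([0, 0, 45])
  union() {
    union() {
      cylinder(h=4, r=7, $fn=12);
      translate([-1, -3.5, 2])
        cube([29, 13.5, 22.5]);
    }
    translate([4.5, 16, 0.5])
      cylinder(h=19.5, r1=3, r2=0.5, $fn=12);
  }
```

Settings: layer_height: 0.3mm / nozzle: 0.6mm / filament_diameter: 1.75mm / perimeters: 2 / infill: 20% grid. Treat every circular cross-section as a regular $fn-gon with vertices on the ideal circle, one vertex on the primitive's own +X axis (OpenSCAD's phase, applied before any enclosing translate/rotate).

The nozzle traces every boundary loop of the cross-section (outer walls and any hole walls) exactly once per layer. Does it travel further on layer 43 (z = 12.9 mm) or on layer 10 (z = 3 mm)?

Layer 43 (z = 12.9): the cylinder is not intersected at this z (z outside [0, 4]); the cube at (-1, -3.5) (footprint 29×13.5) is included at this height (perimeter 85.00 mm); Taking the union: only the 29×13.5 cube at (-1, -3.5) is present, so the union is just that shape — boundary = 85.00 mm; the cone at (4.5, 16): at t=0.636 of its height the radius interpolates to r₁+(r₂−r₁)t = 1.410, giving a regular 12-gon of that circumradius (perimeter = 2·12·1.410·sin(180°/12) = 8.76 mm); Taking the union: the 2 present regions are separate (no shared area or edge), so areas and boundary lengths simply add and each stays a separate island — boundary = 93.76 mm; (rotated 45° about Z; rotation is an isometry so areas/perimeters/island counts are preserved). So its perimeter = 93.76 mm. Layer 10 (z = 3): the r=7 cylinder contributes a regular 12-gon of circumradius 7 (perimeter = 2·12·7.000·sin(180°/12) = 43.48 mm); the cube at (-1, -3.5) (footprint 29×13.5) is included at this height (perimeter 85.00 mm); Combining (union): the regions partially overlap (shared area 69.97 mm²), so the edge portions inside another operand are dropped and the merged outline is re-measured after clipping — boundary = 95.66 mm; the cone at (4.5, 16): at t=0.128 of its height the radius interpolates to r₁+(r₂−r₁)t = 2.679, giving a regular 12-gon of that circumradius (perimeter = 2·12·2.679·sin(180°/12) = 16.64 mm); Taking the union: the 2 present regions are separate (no shared area or edge), so areas and boundary lengths simply add and each stays a separate island — boundary = 112.30 mm; (rotated 45° about Z; rotation is an isometry so areas/perimeters/island counts are preserved). So its perimeter = 112.30 mm. Layer 10 is larger (112.30 vs 93.76 mm).

layer 10 (z = 3 mm)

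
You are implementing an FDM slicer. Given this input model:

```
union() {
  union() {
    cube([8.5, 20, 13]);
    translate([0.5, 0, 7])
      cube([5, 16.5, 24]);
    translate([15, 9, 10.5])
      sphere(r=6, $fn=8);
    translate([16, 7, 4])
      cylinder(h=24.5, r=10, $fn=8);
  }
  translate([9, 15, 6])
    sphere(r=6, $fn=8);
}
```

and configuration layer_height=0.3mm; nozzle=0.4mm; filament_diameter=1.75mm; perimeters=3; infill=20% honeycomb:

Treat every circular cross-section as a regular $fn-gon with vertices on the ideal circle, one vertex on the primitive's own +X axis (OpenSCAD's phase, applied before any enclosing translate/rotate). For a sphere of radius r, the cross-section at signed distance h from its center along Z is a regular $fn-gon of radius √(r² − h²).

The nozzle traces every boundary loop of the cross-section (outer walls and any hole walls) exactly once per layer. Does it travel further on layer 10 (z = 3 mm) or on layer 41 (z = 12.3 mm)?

layer 41 (z = 12.3 mm)

Layer 10 (z = 3): the cube is present — its section is the full 8.5×20 rectangle (perimeter 57.00 mm); the cube at (0.5, 0) is not intersected at this z (z outside [7, 31]); the sphere at (15, 9) is absent (|z−center|=7.500 > r=6); the cylinder at (16, 7) is absent (z outside [4, 28.5]); Taking the union: only the 8.5×20 cube is present, so the union is just that shape — boundary = 57.00 mm; the sphere at (9, 15): section is a regular 8-gon, circumradius = √(r²−h²) = √(6²−3²) = 5.196 (perimeter = 2·8·5.196·sin(180°/8) = 31.82 mm); Taking the union: the regions partially overlap (shared area 33.09 mm²), so the edge portions inside another operand are dropped and the merged outline is re-measured after clipping — boundary = 64.01 mm. So its perimeter = 64.01 mm. Layer 41 (z = 12.3): the cube is present — its section is the full 8.5×20 rectangle (perimeter 57.00 mm); the 5×16.5 cube at (0.5, 0) contributes its full rectangle (perimeter 43.00 mm); the r=6 sphere at (15, 9) contributes a regular 8-gon of circumradius √(6²−1.8²) = 5.724 (perimeter = 2·8·5.724·sin(180°/8) = 35.05 mm); the r=10 cylinder at (16, 7) contributes a regular 8-gon of circumradius 10 (perimeter = 2·8·10.000·sin(180°/8) = 61.23 mm); Combining (union): the regions partially overlap (shared area 190.25 mm²), so the edge portions inside another operand are dropped and the merged outline is re-measured after clipping — boundary = 93.09 mm; the sphere at (9, 15) is not intersected at this z (|z−center|=6.300 > r=6); Combining (union): only the result so far is present, so the union is just that shape — boundary = 93.09 mm. So its perimeter = 93.09 mm. Layer 41 is larger (93.09 vs 64.01 mm).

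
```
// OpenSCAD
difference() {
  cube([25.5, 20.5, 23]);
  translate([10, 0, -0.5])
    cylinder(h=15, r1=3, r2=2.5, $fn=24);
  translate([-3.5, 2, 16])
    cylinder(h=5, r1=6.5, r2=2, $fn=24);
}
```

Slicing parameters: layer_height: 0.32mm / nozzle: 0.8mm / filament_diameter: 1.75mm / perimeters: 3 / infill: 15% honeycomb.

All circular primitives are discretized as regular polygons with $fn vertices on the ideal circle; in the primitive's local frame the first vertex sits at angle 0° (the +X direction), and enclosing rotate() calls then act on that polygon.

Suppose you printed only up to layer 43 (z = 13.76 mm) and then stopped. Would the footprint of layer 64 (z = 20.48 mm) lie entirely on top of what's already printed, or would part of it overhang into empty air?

Compare the two slices. At z = 13.76: the cube (footprint 25.5×20.5) is included at this height (area 522.75 mm²); the cone at (10, 0) contributes a regular 24-gon of circumradius 2.525 (interpolated between r1=3 and r2=2.5 at t=0.951) (area = (24/2)·2.525²·sin(360°/24) = 19.80 mm²); the cone at (-3.5, 2) is not intersected at this z (z outside [16, 21]); Subtracting the remaining from the first: starting from the 25.5×20.5 cube (522.75 mm²), the cone at (10, 0) partially overlaps it — only the 9.90 mm² overlap (of its 19.80 mm²) is removed, clipping the outline — area = 512.85 mm². At z = 20.48: the 25.5×20.5 cube contributes its full rectangle (area 522.75 mm²); the cone at (10, 0) is not intersected at this z (z outside [-0.5, 14.5]); the cone at (-3.5, 2): at t=0.896 of its height the radius interpolates to r₁+(r₂−r₁)t = 2.468, giving a regular 24-gon of that circumradius (area = (24/2)·2.468²·sin(360°/24) = 18.92 mm²); Subtracting the remaining from the first: starting from the 25.5×20.5 cube (522.75 mm²), the cone at (-3.5, 2) misses the remaining region (no effect) — area = 522.75 mm². Checking containment: at z = 20.48 the cross-section extends beyond the z = 13.76 cross-section by about 9.90 mm².

part overhangs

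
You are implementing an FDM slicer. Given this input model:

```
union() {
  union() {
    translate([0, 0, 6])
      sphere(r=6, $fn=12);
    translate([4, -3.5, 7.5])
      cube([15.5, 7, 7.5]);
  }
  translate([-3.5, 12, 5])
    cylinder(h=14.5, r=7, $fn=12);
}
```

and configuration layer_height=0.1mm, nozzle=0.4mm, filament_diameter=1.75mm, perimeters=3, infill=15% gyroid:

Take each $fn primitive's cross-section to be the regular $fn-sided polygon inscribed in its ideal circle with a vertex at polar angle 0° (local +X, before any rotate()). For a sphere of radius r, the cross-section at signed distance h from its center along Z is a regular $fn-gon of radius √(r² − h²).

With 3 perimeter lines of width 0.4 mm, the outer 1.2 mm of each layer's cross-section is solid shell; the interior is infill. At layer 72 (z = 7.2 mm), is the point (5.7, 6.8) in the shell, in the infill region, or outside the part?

At z = 7.2 mm: the sphere: section is a regular 12-gon, circumradius = √(r²−h²) = √(6²−1.2²) = 5.879; the cube at (4, -3.5) is not intersected at this z (z outside [7.5, 15]); Taking the union: only the r=6 sphere is present, so the union is just that shape — 1 connected region; the r=7 cylinder at (-3.5, 12) gives a regular 12-gon of circumradius 7 (constant along its height); Combining (union): the 2 present regions are separate (no shared area or edge), so areas and boundary lengths simply add and each stays a separate island — 2 connected regions. Overall, the cross-section has 2 separate islands. The nearest boundary edge runs (2.94, 5.09)→(5.09, 2.94); distance from the point to it = 3.16 mm. The point is not inside any of the regions above, so it lies outside the cross-section (3.16 mm from the nearest boundary).

outside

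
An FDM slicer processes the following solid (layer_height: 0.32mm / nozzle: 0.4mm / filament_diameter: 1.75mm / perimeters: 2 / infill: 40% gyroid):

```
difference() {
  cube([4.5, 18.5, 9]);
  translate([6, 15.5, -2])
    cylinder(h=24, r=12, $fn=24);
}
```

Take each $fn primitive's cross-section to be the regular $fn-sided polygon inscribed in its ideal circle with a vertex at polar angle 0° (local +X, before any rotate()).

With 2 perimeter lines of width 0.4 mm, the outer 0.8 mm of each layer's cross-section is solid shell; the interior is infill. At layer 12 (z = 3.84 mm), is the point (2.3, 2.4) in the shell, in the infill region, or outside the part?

infill

At z = 3.84 mm: the 4.5×18.5 cube contributes its full rectangle; the r=12 cylinder at (6, 15.5) contributes a regular 24-gon of circumradius 12; After the difference (first − rest): starting from the 4.5×18.5 cube, the r=12 cylinder at (6, 15.5) partially overlaps it — only the 64.09 mm² overlap (of its 447.24 mm²) is removed, clipping the outline — 1 connected region. Overall, the cross-section is a single solid region. The nearest boundary edge runs (0.00, 5.11)→(2.89, 3.91); distance from the point to it = 1.62 mm. The point is inside the cross-section and 1.62 mm from the nearest boundary — more than the 0.8 mm shell width (2 × 0.4), so it's in the infill interior.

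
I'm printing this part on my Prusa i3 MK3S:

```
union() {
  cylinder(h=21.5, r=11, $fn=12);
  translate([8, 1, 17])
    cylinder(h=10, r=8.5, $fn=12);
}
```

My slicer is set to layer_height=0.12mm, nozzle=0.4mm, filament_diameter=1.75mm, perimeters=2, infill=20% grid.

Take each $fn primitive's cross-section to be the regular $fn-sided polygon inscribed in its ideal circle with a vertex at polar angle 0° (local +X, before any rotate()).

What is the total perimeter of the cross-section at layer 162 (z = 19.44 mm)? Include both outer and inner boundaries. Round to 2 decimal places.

78.14 mm

At z = 19.44 mm: the r=11 cylinder contributes a regular 12-gon of circumradius 11 (perimeter = 2·12·11.000·sin(180°/12) = 68.33 mm); the r=8.5 cylinder at (8, 1) gives a regular 12-gon of circumradius 8.5 (constant along its height) (perimeter = 2·12·8.500·sin(180°/12) = 52.80 mm); Combining (union): the regions partially overlap (shared area 133.10 mm²), so the edge portions inside another operand are dropped and the merged outline is re-measured after clipping — boundary = 78.14 mm. Overall, the cross-section is a single solid region. Total boundary length (outer) = 78.14 mm.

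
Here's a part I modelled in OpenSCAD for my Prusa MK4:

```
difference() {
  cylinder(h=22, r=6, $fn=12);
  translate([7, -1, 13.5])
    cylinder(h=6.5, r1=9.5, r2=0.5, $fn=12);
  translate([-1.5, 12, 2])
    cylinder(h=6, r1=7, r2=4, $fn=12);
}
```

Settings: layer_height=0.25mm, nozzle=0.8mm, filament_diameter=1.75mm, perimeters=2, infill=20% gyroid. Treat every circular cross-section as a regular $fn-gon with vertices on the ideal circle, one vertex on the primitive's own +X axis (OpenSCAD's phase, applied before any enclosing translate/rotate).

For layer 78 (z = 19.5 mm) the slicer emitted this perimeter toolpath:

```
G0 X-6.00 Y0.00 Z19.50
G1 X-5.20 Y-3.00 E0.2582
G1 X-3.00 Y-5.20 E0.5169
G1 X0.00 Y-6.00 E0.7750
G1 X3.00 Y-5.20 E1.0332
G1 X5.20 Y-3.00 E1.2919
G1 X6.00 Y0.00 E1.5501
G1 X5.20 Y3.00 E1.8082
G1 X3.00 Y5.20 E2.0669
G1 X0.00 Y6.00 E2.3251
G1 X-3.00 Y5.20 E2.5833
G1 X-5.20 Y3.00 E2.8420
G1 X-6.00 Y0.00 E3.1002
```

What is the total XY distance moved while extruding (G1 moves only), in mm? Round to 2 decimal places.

Sum the Euclidean lengths of each G1 segment: total = 37.28 mm.

37.28 mm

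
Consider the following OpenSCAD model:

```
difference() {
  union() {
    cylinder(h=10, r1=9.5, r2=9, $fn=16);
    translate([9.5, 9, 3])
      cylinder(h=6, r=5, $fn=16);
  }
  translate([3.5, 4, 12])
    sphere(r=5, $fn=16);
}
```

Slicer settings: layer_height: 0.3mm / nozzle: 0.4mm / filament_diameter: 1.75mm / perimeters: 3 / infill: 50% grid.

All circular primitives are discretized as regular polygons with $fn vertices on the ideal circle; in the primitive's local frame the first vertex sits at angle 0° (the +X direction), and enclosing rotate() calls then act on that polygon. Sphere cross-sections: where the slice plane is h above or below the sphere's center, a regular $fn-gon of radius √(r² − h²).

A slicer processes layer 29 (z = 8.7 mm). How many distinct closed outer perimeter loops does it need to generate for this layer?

1

At z = 8.7 mm: the cone: at t=0.870 of its height the radius interpolates to r₁+(r₂−r₁)t = 9.065, giving a regular 16-gon of that circumradius; the cylinder at (9.5, 9): section is a regular 16-gon, circumradius r=5; Taking the union: the regions partially overlap (shared area 2.35 mm²), so overlapping operands fuse into one piece — 1 connected region; the r=5 sphere at (3.5, 4) slices to a regular 16-gon of circumradius 3.756 (√(r²−h²) with h=3.3 from center); After the difference (first − rest): starting from the result so far, the r=5 sphere at (3.5, 4) partially overlaps it — only the 43.20 mm² overlap (of its 43.20 mm²) is removed, clipping the outline — 1 connected region. The result has 1 disconnected region.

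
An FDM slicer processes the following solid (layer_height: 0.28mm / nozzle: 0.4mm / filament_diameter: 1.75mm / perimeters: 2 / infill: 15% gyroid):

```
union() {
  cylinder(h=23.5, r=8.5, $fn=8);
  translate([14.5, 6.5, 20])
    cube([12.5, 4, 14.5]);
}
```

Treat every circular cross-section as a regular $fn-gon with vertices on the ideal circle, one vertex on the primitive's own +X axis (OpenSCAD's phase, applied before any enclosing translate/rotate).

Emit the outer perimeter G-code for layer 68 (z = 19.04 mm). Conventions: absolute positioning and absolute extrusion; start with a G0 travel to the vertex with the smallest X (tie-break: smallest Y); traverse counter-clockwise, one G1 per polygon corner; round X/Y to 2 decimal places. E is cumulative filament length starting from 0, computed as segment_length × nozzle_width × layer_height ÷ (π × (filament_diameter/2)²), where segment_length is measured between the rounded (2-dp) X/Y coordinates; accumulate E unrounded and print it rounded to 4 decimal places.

G0 X-8.50 Y0.00 Z19.04
G1 X-6.01 Y-6.01 E0.3029
G1 X0.00 Y-8.50 E0.6058
G1 X6.01 Y-6.01 E0.9088
G1 X8.50 Y0.00 E1.2117
G1 X6.01 Y6.01 E1.5146
G1 X0.00 Y8.50 E1.8175
G1 X-6.01 Y6.01 E2.1204
G1 X-8.50 Y0.00 E2.4233

At z = 19.04 mm: the r=8.5 cylinder contributes a regular 8-gon of circumradius 8.5; the cube at (14.5, 6.5) is absent (z outside [20, 34.5]); Combining (union): only the r=8.5 cylinder is present, so the union is just that shape — 1 connected region. The outline is a single polygon with 8 vertices. Extrusion per mm of travel: 0.4 × 0.28 / (π × 0.875²) = 0.046564. Accumulating E over each segment gives final E = 2.4233.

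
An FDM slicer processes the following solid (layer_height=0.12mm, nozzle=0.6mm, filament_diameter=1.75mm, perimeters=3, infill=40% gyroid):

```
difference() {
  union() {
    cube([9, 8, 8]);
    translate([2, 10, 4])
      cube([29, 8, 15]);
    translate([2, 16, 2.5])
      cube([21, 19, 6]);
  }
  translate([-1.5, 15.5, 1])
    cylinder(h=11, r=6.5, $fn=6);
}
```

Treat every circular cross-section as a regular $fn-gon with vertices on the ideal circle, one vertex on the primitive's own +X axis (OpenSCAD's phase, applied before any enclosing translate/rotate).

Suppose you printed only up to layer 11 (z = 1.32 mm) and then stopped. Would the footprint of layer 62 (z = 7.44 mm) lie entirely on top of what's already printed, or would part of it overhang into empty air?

part overhangs

Compare the two slices. At z = 1.32: the 9×8 cube contributes its full rectangle (area 72.00 mm²); the cube at (2, 10) does not reach this height (z outside [4, 19]); the cube at (2, 16) does not reach this height (z outside [2.5, 8.5]); Combining (union): only the 9×8 cube is present, so the union is just that shape — area = 72.00 mm²; the r=6.5 cylinder at (-1.5, 15.5) gives a regular 6-gon of circumradius 6.5 (constant along its height) (area = (6/2)·6.500²·sin(360°/6) = 109.77 mm²); Subtracting the remaining from the first: starting from the result so far (72.00 mm²), the r=6.5 cylinder at (-1.5, 15.5) misses the remaining region (no effect) — area = 72.00 mm². At z = 7.44: the 9×8 cube contributes its full rectangle (area 72.00 mm²); the cube at (2, 10) (footprint 29×8) is included at this height (area 232.00 mm²); the 21×19 cube at (2, 16) contributes its full rectangle (area 399.00 mm²); Taking the union: the regions partially overlap — summed areas 703.00 mm² minus the doubly-counted overlap 42.00 mm² gives 661.00 mm² — area = 661.00 mm²; the cylinder at (-1.5, 15.5): section is a regular 6-gon, circumradius r=6.5 (area = (6/2)·6.500²·sin(360°/6) = 109.77 mm²); After the difference (first − rest): starting from the result so far (661.00 mm²), the r=6.5 cylinder at (-1.5, 15.5) partially overlaps it — only the 15.59 mm² overlap (of its 109.77 mm²) is removed, clipping the outline — area = 645.41 mm². Checking containment: at z = 7.44 the cross-section extends beyond the z = 1.32 cross-section by about 573.41 mm².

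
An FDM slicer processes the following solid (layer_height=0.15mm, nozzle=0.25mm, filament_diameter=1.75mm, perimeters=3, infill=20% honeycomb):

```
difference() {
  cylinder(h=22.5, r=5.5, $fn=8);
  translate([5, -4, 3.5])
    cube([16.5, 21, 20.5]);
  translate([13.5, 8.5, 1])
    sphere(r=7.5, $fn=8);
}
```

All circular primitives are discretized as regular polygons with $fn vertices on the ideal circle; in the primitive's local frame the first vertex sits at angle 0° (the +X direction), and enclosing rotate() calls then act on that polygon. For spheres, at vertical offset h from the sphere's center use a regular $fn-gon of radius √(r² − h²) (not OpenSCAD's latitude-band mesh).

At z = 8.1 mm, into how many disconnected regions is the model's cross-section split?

1

At z = 8.1 mm: the r=5.5 cylinder contributes a regular 8-gon of circumradius 5.5; the cube at (5, -4) is present — its section is the full 16.5×21 rectangle; the r=7.5 sphere at (13.5, 8.5) slices to a regular 8-gon of circumradius 2.417 (√(r²−h²) with h=7.1 from center); After the difference (first − rest): starting from the r=5.5 cylinder, the 16.5×21 cube at (5, -4) partially overlaps it — only the 0.60 mm² overlap (of its 346.50 mm²) is removed, clipping the outline; the r=7.5 sphere at (13.5, 8.5) misses the remaining region (no effect) — 1 connected region. The result has 1 disconnected region.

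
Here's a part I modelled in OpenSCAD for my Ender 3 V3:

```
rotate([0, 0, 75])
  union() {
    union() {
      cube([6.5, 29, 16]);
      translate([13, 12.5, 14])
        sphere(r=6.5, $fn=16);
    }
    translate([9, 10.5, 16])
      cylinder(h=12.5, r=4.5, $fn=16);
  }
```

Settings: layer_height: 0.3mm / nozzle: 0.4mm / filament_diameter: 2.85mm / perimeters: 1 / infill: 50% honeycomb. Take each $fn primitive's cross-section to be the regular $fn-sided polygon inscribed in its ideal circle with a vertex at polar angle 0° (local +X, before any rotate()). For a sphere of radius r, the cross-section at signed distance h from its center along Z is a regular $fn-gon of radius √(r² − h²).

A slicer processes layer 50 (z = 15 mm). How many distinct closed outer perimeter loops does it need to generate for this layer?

2

At z = 15 mm: the 6.5×29 cube contributes its full rectangle; the r=6.5 sphere at (13, 12.5) slices to a regular 16-gon of circumradius 6.423 (√(r²−h²) with h=1 from center); Merging all regions: the 2 present regions are separate (no shared area or edge), so areas and boundary lengths simply add and each stays a separate island — 2 connected regions; the cylinder at (9, 10.5) does not reach this height (z outside [16, 28.5]); Taking the union: only that combined region is present, so the union is just that shape — 2 connected regions; (rotated 75° about Z; rotation is an isometry so areas/perimeters/island counts are preserved). The result has 2 disconnected regions.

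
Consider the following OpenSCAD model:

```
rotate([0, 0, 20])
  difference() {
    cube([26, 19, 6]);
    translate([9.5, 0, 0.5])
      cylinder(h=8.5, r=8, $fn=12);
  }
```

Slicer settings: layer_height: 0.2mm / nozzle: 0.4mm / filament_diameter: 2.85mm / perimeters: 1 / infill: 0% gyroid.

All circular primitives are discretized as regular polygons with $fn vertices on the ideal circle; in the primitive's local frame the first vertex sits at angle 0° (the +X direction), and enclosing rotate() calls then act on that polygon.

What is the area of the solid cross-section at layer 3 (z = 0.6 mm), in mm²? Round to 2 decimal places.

398.00 mm²

At z = 0.6 mm: the cube is present — its section is the full 26×19 rectangle (area 494.00 mm²); the r=8 cylinder at (9.5, 0) contributes a regular 12-gon of circumradius 8 (area = (12/2)·8.000²·sin(360°/12) = 192.00 mm²); After the difference (first − rest): starting from the 26×19 cube (494.00 mm²), the r=8 cylinder at (9.5, 0) partially overlaps it — only the 96.00 mm² overlap (of its 192.00 mm²) is removed, clipping the outline — area = 398.00 mm²; (rotated 20° about Z; rotation is an isometry so areas/perimeters/island counts are preserved). Overall, the cross-section is a single solid region. Net area = 398.00 mm².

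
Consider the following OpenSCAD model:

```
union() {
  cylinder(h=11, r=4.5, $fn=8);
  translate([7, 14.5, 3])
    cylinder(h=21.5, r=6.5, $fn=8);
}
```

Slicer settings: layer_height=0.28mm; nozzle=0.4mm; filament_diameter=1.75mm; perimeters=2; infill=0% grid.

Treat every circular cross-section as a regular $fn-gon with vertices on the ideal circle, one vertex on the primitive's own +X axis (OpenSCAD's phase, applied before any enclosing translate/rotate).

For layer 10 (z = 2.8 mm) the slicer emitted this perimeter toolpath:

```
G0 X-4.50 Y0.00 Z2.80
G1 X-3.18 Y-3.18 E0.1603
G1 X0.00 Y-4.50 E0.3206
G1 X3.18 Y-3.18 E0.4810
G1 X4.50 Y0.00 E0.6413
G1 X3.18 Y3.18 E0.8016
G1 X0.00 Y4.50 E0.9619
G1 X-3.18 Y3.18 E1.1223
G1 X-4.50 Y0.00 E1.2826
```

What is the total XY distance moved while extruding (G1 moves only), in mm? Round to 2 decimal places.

27.54 mm

Sum the Euclidean lengths of each G1 segment: total = 27.54 mm.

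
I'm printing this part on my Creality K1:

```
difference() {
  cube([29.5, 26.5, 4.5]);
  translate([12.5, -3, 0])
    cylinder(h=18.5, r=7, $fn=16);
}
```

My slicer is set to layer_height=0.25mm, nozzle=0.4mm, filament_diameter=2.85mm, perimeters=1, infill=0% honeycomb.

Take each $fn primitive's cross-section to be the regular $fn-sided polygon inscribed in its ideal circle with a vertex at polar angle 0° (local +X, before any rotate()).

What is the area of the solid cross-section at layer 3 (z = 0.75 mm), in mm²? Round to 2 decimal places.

746.91 mm²

At z = 0.75 mm: the cube is present — its section is the full 29.5×26.5 rectangle (area 781.75 mm²); the r=7 cylinder at (12.5, -3) gives a regular 16-gon of circumradius 7 (constant along its height) (area = (16/2)·7.000²·sin(360°/16) = 150.01 mm²); Taking the first minus the rest: starting from the 29.5×26.5 cube (781.75 mm²), the r=7 cylinder at (12.5, -3) partially overlaps it — only the 34.84 mm² overlap (of its 150.01 mm²) is removed, clipping the outline — area = 746.91 mm². Overall, the cross-section is a single solid region. Net area = 746.91 mm².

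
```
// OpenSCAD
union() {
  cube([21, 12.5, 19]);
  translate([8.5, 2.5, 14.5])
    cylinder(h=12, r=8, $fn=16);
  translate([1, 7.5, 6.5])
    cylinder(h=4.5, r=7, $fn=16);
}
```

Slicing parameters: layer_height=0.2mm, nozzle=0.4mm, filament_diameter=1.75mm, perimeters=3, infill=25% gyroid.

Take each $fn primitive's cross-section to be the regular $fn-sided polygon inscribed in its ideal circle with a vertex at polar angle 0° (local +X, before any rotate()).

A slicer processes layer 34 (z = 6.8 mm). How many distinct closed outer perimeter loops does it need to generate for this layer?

At z = 6.8 mm: the cube (footprint 21×12.5) is included at this height; the cylinder at (8.5, 2.5) is not intersected at this z (z outside [14.5, 26.5]); the r=7 cylinder at (1, 7.5) gives a regular 16-gon of circumradius 7 (constant along its height); Merging all regions: the regions partially overlap (shared area 80.65 mm²), so overlapping operands fuse into one piece — 1 connected region. The result has 1 disconnected region.

1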